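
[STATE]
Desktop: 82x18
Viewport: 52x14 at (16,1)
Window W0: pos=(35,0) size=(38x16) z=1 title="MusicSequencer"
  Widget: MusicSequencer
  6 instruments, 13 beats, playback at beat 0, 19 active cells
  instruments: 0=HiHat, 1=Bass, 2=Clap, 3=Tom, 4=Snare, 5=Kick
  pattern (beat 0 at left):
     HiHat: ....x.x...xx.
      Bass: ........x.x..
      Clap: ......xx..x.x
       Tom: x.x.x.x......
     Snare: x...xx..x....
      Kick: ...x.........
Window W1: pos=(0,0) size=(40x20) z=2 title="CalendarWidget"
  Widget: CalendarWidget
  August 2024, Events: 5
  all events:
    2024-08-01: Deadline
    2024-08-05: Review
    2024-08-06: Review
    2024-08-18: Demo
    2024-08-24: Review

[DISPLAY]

                       ┃icSequencer                 
───────────────────────┨────────────────────────────
gust 2024              ┃  ▼123456789012             
Sa Su                  ┃at····█·█···██·             
  3  4                 ┃ss········█·█··             
9 10 11                ┃ap······██··█·█             
17 18*                 ┃om█·█·█·█······             
24* 25                 ┃re█···██··█····             
31                     ┃ck···█·········             
                       ┃                            
                       ┃                            
                       ┃                            
                       ┃                            
                       ┃                            


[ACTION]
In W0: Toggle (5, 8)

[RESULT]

                       ┃icSequencer                 
───────────────────────┨────────────────────────────
gust 2024              ┃  ▼123456789012             
Sa Su                  ┃at····█·█···██·             
  3  4                 ┃ss········█·█··             
9 10 11                ┃ap······██··█·█             
17 18*                 ┃om█·█·█·█······             
24* 25                 ┃re█···██··█····             
31                     ┃ck···█····█····             
                       ┃                            
                       ┃                            
                       ┃                            
                       ┃                            
                       ┃                            


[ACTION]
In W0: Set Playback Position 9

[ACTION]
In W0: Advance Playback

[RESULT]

                       ┃icSequencer                 
───────────────────────┨────────────────────────────
gust 2024              ┃  0123456789▼12             
Sa Su                  ┃at····█·█···██·             
  3  4                 ┃ss········█·█··             
9 10 11                ┃ap······██··█·█             
17 18*                 ┃om█·█·█·█······             
24* 25                 ┃re█···██··█····             
31                     ┃ck···█····█····             
                       ┃                            
                       ┃                            
                       ┃                            
                       ┃                            
                       ┃                            


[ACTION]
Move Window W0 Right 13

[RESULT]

                       ┃    ┃ MusicSequencer        
───────────────────────┨    ┠───────────────────────
gust 2024              ┃    ┃      0123456789▼12    
Sa Su                  ┃    ┃ HiHat····█·█···██·    
  3  4                 ┃    ┃  Bass········█·█··    
9 10 11                ┃    ┃  Clap······██··█·█    
17 18*                 ┃    ┃   Tom█·█·█·█······    
24* 25                 ┃    ┃ Snare█···██··█····    
31                     ┃    ┃  Kick···█····█····    
                       ┃    ┃                       
                       ┃    ┃                       
                       ┃    ┃                       
                       ┃    ┃                       
                       ┃    ┃                       


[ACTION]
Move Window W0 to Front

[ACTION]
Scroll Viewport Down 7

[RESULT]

Sa Su                  ┃    ┃ HiHat····█·█···██·    
  3  4                 ┃    ┃  Bass········█·█··    
9 10 11                ┃    ┃  Clap······██··█·█    
17 18*                 ┃    ┃   Tom█·█·█·█······    
24* 25                 ┃    ┃ Snare█···██··█····    
31                     ┃    ┃  Kick···█····█····    
                       ┃    ┃                       
                       ┃    ┃                       
                       ┃    ┃                       
                       ┃    ┃                       
                       ┃    ┃                       
                       ┃    ┗━━━━━━━━━━━━━━━━━━━━━━━
                       ┃                            
                       ┃                            


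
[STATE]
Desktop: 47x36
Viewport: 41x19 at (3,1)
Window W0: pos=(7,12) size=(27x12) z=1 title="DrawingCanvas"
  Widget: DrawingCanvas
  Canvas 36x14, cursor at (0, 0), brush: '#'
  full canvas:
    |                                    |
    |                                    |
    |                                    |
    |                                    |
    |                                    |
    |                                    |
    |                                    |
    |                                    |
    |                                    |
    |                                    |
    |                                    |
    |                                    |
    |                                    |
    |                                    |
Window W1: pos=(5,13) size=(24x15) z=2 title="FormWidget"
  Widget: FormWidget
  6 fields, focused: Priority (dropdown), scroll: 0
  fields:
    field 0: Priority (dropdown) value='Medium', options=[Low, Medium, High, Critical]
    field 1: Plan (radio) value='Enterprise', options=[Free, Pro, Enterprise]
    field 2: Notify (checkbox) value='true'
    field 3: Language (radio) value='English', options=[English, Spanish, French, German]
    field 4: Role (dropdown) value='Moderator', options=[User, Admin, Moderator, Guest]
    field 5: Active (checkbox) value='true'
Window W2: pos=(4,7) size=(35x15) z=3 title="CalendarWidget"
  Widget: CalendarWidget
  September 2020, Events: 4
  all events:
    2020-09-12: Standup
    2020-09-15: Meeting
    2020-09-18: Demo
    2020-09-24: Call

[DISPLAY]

                                         
                                         
                                         
                                         
                                         
                                         
 ┏━━━━━━━━━━━━━━━━━━━━━━━━━━━━━━━━━┓     
 ┃ CalendarWidget                  ┃     
 ┠─────────────────────────────────┨     
 ┃          September 2020         ┃     
 ┃Mo Tu We Th Fr Sa Su             ┃     
 ┃    1  2  3  4  5  6             ┃     
 ┃ 7  8  9 10 11 12* 13            ┃     
 ┃14 15* 16 17 18* 19 20           ┃     
 ┃21 22 23 24* 25 26 27            ┃     
 ┃28 29 30                         ┃     
 ┃                                 ┃     
 ┃                                 ┃     
 ┃                                 ┃     


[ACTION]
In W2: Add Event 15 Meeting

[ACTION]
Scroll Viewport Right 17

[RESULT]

                                         
                                         
                                         
                                         
                                         
                                         
━━━━━━━━━━━━━━━━━━━━━━━━━━━━━━━━┓        
CalendarWidget                  ┃        
────────────────────────────────┨        
         September 2020         ┃        
o Tu We Th Fr Sa Su             ┃        
   1  2  3  4  5  6             ┃        
7  8  9 10 11 12* 13            ┃        
4 15* 16 17 18* 19 20           ┃        
1 22 23 24* 25 26 27            ┃        
8 29 30                         ┃        
                                ┃        
                                ┃        
                                ┃        


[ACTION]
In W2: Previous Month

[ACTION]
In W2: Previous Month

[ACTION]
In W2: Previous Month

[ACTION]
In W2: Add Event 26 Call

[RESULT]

                                         
                                         
                                         
                                         
                                         
                                         
━━━━━━━━━━━━━━━━━━━━━━━━━━━━━━━━┓        
CalendarWidget                  ┃        
────────────────────────────────┨        
           June 2020            ┃        
o Tu We Th Fr Sa Su             ┃        
1  2  3  4  5  6  7             ┃        
8  9 10 11 12 13 14             ┃        
5 16 17 18 19 20 21             ┃        
2 23 24 25 26* 27 28            ┃        
9 30                            ┃        
                                ┃        
                                ┃        
                                ┃        


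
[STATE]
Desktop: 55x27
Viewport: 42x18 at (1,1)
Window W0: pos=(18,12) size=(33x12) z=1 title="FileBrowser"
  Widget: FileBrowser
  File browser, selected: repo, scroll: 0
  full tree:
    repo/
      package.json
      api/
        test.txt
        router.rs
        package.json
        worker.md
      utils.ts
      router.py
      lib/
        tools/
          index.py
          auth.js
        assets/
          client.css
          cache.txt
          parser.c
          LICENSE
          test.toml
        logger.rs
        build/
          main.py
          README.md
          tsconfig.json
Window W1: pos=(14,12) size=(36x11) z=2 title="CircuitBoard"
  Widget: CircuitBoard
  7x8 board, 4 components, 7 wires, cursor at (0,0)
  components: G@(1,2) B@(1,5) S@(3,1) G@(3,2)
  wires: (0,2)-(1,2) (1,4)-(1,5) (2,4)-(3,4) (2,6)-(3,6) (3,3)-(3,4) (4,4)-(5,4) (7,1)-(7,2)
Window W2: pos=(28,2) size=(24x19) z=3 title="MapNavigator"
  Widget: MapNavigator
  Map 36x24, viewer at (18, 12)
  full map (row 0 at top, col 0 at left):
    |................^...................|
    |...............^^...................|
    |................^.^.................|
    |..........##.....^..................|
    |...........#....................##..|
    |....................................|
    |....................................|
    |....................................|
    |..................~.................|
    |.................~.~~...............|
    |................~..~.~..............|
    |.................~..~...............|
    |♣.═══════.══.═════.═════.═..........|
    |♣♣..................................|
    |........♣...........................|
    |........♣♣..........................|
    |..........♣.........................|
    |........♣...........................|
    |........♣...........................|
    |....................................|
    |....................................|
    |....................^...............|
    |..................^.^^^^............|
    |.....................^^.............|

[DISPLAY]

                                          
                           ┏━━━━━━━━━━━━━━
                           ┃ MapNavigator 
                           ┠──────────────
                           ┃..............
                           ┃..............
                           ┃..............
                           ┃...........~..
                           ┃..........~.~~
                           ┃.........~..~.
                           ┃..........~..~
             ┏━━━━━━━━━━━━━┃══.══.═════@══
             ┃ CircuitBoard┃..............
             ┠─────────────┃.♣............
             ┃   0 1 2 3 4 ┃.♣♣...........
             ┃0  [.]      ·┃...♣..........
             ┃            │┃.♣............
             ┃1           G┃.♣............


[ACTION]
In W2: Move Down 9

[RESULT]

                                          
                           ┏━━━━━━━━━━━━━━
                           ┃ MapNavigator 
                           ┠──────────────
                           ┃.♣............
                           ┃.♣♣...........
                           ┃...♣..........
                           ┃.♣............
                           ┃.♣............
                           ┃..............
                           ┃..............
             ┏━━━━━━━━━━━━━┃...........@.^
             ┃ CircuitBoard┃...........^.^
             ┠─────────────┃..............
             ┃   0 1 2 3 4 ┃              
             ┃0  [.]      ·┃              
             ┃            │┃              
             ┃1           G┃              


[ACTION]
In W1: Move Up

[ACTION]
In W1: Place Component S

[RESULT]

                                          
                           ┏━━━━━━━━━━━━━━
                           ┃ MapNavigator 
                           ┠──────────────
                           ┃.♣............
                           ┃.♣♣...........
                           ┃...♣..........
                           ┃.♣............
                           ┃.♣............
                           ┃..............
                           ┃..............
             ┏━━━━━━━━━━━━━┃...........@.^
             ┃ CircuitBoard┃...........^.^
             ┠─────────────┃..............
             ┃   0 1 2 3 4 ┃              
             ┃0  [S]      ·┃              
             ┃            │┃              
             ┃1           G┃              


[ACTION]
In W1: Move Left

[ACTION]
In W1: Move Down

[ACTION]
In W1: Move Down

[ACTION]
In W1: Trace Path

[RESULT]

                                          
                           ┏━━━━━━━━━━━━━━
                           ┃ MapNavigator 
                           ┠──────────────
                           ┃.♣............
                           ┃.♣♣...........
                           ┃...♣..........
                           ┃.♣............
                           ┃.♣............
                           ┃..............
                           ┃..............
             ┏━━━━━━━━━━━━━┃...........@.^
             ┃ CircuitBoard┃...........^.^
             ┠─────────────┃..............
             ┃   0 1 2 3 4 ┃              
             ┃0   S       ·┃              
             ┃            │┃              
             ┃1           G┃              


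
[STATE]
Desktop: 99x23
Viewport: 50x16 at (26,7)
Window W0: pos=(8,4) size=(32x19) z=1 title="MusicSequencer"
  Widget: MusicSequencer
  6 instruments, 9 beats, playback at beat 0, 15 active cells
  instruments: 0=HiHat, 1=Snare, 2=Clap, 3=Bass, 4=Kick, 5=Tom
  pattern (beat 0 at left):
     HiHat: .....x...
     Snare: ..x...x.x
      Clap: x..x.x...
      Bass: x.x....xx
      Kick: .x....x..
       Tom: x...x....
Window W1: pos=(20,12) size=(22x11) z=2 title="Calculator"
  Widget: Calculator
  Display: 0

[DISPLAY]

             ┃                                    
             ┃                                    
             ┃                                    
             ┃                                    
             ┃                                    
━━━━━━━━━━━━━━━┓                                  
ulator         ┃                                  
───────────────┨                                  
              0┃                                  
───┬───┬───┐   ┃                                  
 8 │ 9 │ ÷ │   ┃                                  
───┼───┼───┤   ┃                                  
 5 │ 6 │ × │   ┃                                  
───┼───┼───┤   ┃                                  
 2 │ 3 │ - │   ┃                                  
━━━━━━━━━━━━━━━┛                                  


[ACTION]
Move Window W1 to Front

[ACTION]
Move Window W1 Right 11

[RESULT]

             ┃                                    
             ┃                                    
             ┃                                    
             ┃                                    
             ┃                                    
     ┏━━━━━━━━━━━━━━━━━━━━┓                       
     ┃ Calculator         ┃                       
     ┠────────────────────┨                       
     ┃                   0┃                       
     ┃┌───┬───┬───┬───┐   ┃                       
     ┃│ 7 │ 8 │ 9 │ ÷ │   ┃                       
     ┃├───┼───┼───┼───┤   ┃                       
     ┃│ 4 │ 5 │ 6 │ × │   ┃                       
     ┃├───┼───┼───┼───┤   ┃                       
     ┃│ 1 │ 2 │ 3 │ - │   ┃                       
━━━━━┗━━━━━━━━━━━━━━━━━━━━┛                       


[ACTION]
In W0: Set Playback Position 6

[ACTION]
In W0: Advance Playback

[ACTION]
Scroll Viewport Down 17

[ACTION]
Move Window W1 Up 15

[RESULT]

     ┃│ 4 │ 5 │ 6 │ × │   ┃                       
     ┃├───┼───┼───┼───┤   ┃                       
     ┃│ 1 │ 2 │ 3 │ - │   ┃                       
     ┗━━━━━━━━━━━━━━━━━━━━┛                       
             ┃                                    
             ┃                                    
             ┃                                    
             ┃                                    
             ┃                                    
             ┃                                    
             ┃                                    
             ┃                                    
             ┃                                    
             ┃                                    
             ┃                                    
━━━━━━━━━━━━━┛                                    


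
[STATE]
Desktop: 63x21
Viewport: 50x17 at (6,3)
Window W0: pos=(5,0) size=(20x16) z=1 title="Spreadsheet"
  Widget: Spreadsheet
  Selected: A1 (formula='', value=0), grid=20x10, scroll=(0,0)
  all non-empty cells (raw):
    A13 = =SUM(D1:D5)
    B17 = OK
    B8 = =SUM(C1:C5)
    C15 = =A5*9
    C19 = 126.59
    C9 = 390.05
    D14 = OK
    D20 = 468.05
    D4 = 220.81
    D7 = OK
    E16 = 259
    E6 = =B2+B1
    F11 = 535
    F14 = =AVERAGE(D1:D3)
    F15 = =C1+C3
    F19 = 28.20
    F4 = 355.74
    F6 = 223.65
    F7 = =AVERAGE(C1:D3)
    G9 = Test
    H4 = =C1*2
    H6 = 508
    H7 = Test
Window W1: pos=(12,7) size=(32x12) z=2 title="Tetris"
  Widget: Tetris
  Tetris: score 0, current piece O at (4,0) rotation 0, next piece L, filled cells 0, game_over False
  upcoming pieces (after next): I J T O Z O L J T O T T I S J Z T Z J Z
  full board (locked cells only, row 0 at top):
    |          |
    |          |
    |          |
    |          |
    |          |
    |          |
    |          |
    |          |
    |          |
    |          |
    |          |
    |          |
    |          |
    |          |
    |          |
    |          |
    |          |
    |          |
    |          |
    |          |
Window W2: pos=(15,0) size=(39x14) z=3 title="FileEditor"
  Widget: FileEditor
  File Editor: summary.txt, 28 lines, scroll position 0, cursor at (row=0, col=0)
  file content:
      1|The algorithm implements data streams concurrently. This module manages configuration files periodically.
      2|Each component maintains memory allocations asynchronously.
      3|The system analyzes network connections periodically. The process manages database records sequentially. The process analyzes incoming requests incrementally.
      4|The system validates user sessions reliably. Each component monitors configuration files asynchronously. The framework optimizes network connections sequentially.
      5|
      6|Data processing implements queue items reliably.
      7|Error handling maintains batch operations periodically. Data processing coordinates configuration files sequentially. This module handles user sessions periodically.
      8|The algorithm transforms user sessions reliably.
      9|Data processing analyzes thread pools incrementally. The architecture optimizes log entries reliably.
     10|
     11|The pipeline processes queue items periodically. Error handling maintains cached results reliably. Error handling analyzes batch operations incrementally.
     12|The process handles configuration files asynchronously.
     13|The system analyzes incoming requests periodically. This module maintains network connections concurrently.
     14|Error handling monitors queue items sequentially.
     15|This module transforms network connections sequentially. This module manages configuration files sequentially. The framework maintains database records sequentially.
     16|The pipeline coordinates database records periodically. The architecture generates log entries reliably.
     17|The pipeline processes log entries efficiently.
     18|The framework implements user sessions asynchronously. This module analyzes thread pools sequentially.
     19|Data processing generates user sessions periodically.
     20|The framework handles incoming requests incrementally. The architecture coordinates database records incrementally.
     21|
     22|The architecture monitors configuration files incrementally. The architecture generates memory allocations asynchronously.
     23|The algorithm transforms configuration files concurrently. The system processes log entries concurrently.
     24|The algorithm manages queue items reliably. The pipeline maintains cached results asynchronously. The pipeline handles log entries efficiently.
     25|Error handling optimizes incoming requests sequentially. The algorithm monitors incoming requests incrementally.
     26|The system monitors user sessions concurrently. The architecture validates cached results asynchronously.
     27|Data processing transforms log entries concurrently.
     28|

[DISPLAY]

A1:      ┃█he algorithm implements data stream▲┃  
       A ┃Each component maintains memory allo█┃  
---------┃The system analyzes network connecti░┃  
  1      ┃The system validates user sessions r░┃  
  2   ┏━━┃                                    ░┃  
  3   ┃ T┃Data processing implements queue ite░┃  
  4   ┠──┃Error handling maintains batch opera░┃  
  5   ┃  ┃The algorithm transforms user sessio░┃  
  6   ┃  ┃Data processing analyzes thread pool░┃  
  7   ┃  ┃                                    ▼┃  
  8   ┃  ┗━━━━━━━━━━━━━━━━━━━━━━━━━━━━━━━━━━━━━┛  
  9   ┃          │                   ┃            
━━━━━━┃          │                   ┃            
      ┃          │Score:             ┃            
      ┃          │0                  ┃            
      ┗━━━━━━━━━━━━━━━━━━━━━━━━━━━━━━┛            
                                                  


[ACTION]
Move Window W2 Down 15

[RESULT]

A1:               ┃                               
       A       B  ┃                               
------------------┃                               
  1      [0]      ┃                               
  2   ┏━━┏━━━━━━━━━━━━━━━━━━━━━━━━━━━━━━━━━━━━━┓  
  3   ┃ T┃ FileEditor                          ┃  
  4   ┠──┠─────────────────────────────────────┨  
  5   ┃  ┃█he algorithm implements data stream▲┃  
  6   ┃  ┃Each component maintains memory allo█┃  
  7   ┃  ┃The system analyzes network connecti░┃  
  8   ┃  ┃The system validates user sessions r░┃  
  9   ┃  ┃                                    ░┃  
━━━━━━┃  ┃Data processing implements queue ite░┃  
      ┃  ┃Error handling maintains batch opera░┃  
      ┃  ┃The algorithm transforms user sessio░┃  
      ┗━━┃Data processing analyzes thread pool░┃  
         ┃                                    ▼┃  


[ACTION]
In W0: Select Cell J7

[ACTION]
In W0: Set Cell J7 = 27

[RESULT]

J7: 27            ┃                               
       A       B  ┃                               
------------------┃                               
  1        0      ┃                               
  2   ┏━━┏━━━━━━━━━━━━━━━━━━━━━━━━━━━━━━━━━━━━━┓  
  3   ┃ T┃ FileEditor                          ┃  
  4   ┠──┠─────────────────────────────────────┨  
  5   ┃  ┃█he algorithm implements data stream▲┃  
  6   ┃  ┃Each component maintains memory allo█┃  
  7   ┃  ┃The system analyzes network connecti░┃  
  8   ┃  ┃The system validates user sessions r░┃  
  9   ┃  ┃                                    ░┃  
━━━━━━┃  ┃Data processing implements queue ite░┃  
      ┃  ┃Error handling maintains batch opera░┃  
      ┃  ┃The algorithm transforms user sessio░┃  
      ┗━━┃Data processing analyzes thread pool░┃  
         ┃                                    ▼┃  


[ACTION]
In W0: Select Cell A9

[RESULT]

A9:               ┃                               
       A       B  ┃                               
------------------┃                               
  1        0      ┃                               
  2   ┏━━┏━━━━━━━━━━━━━━━━━━━━━━━━━━━━━━━━━━━━━┓  
  3   ┃ T┃ FileEditor                          ┃  
  4   ┠──┠─────────────────────────────────────┨  
  5   ┃  ┃█he algorithm implements data stream▲┃  
  6   ┃  ┃Each component maintains memory allo█┃  
  7   ┃  ┃The system analyzes network connecti░┃  
  8   ┃  ┃The system validates user sessions r░┃  
  9   ┃  ┃                                    ░┃  
━━━━━━┃  ┃Data processing implements queue ite░┃  
      ┃  ┃Error handling maintains batch opera░┃  
      ┃  ┃The algorithm transforms user sessio░┃  
      ┗━━┃Data processing analyzes thread pool░┃  
         ┃                                    ▼┃  


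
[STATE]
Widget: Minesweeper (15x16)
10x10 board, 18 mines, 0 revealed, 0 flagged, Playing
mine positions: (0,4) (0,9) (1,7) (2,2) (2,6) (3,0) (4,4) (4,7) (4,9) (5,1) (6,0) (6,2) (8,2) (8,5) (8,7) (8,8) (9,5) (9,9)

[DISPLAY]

■■■■■■■■■■     
■■■■■■■■■■     
■■■■■■■■■■     
■■■■■■■■■■     
■■■■■■■■■■     
■■■■■■■■■■     
■■■■■■■■■■     
■■■■■■■■■■     
■■■■■■■■■■     
■■■■■■■■■■     
               
               
               
               
               
               


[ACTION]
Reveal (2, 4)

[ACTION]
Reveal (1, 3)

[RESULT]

■■■■■■■■■■     
■■■212■■■■     
■■■1 1■■■■     
■■■212■■■■     
■■■■■■■■■■     
■■■■■■■■■■     
■■■■■■■■■■     
■■■■■■■■■■     
■■■■■■■■■■     
■■■■■■■■■■     
               
               
               
               
               
               


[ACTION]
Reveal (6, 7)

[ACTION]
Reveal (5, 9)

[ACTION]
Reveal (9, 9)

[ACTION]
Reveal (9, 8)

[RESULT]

■■■■✹■■■■✹     
■■■212■✹■■     
■■✹1 1✹■■■     
✹■■212■■■■     
■■■■✹■■✹■✹     
■✹■2111121     
✹■✹1           
■■■2112221     
■■✹■■✹■✹✹■     
■■■■■✹■■■✹     
               
               
               
               
               
               


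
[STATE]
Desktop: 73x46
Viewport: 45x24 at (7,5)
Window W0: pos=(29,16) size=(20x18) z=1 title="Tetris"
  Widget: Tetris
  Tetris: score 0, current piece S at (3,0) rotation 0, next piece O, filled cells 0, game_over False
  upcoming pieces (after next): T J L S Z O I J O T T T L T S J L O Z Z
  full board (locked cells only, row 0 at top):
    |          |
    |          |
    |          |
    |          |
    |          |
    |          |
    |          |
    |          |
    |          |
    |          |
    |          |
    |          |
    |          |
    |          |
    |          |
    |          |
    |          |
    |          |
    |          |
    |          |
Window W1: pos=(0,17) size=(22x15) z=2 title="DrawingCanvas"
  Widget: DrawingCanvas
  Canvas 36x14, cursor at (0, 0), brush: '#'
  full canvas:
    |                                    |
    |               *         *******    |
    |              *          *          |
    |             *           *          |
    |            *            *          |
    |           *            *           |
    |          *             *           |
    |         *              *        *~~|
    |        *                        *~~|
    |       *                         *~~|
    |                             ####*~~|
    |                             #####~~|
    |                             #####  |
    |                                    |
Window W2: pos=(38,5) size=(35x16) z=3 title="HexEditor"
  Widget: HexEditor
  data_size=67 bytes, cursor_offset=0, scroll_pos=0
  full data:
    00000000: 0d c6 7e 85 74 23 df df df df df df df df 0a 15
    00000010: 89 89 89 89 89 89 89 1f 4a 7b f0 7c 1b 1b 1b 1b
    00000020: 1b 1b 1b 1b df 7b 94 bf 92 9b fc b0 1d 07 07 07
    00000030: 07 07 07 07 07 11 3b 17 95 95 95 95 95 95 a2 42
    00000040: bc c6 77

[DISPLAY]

                               ┏━━━━━━━━━━━━━
                               ┃ HexEditor   
                               ┠─────────────
                               ┃00000000  0D 
                               ┃00000010  89 
                               ┃00000020  1b 
                               ┃00000030  07 
                               ┃00000040  bc 
                               ┃             
                               ┃             
                               ┃             
                      ┏━━━━━━━━┃             
━━━━━━━━━━━━━━┓       ┃ Tetris ┃             
ngCanvas      ┃       ┠────────┃             
──────────────┨       ┃        ┃             
              ┃       ┃        ┗━━━━━━━━━━━━━
         *    ┃       ┃                  ┃   
        *     ┃       ┃                  ┃   
       *      ┃       ┃                  ┃   
      *       ┃       ┃                  ┃   
     *        ┃       ┃                  ┃   
    *         ┃       ┃                  ┃   
   *          ┃       ┃                  ┃   
  *           ┃       ┃                  ┃   


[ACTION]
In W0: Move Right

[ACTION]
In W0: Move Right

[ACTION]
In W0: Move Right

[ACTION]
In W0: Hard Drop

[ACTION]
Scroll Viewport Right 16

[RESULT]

               ┏━━━━━━━━━━━━━━━━━━━━━━━━━━━━━
               ┃ HexEditor                   
               ┠─────────────────────────────
               ┃00000000  0D c6 7e 85 74 23 d
               ┃00000010  89 89 89 89 89 89 8
               ┃00000020  1b 1b 1b 1b df 7b 9
               ┃00000030  07 07 07 07 07 11 3
               ┃00000040  bc c6 77           
               ┃                             
               ┃                             
               ┃                             
      ┏━━━━━━━━┃                             
      ┃ Tetris ┃                             
      ┠────────┃                             
      ┃        ┃                             
      ┃        ┗━━━━━━━━━━━━━━━━━━━━━━━━━━━━━
      ┃                  ┃                   
      ┃                  ┃                   
      ┃                  ┃                   
      ┃                  ┃                   
      ┃                  ┃                   
      ┃                  ┃                   
      ┃                  ┃                   
      ┃                  ┃                   


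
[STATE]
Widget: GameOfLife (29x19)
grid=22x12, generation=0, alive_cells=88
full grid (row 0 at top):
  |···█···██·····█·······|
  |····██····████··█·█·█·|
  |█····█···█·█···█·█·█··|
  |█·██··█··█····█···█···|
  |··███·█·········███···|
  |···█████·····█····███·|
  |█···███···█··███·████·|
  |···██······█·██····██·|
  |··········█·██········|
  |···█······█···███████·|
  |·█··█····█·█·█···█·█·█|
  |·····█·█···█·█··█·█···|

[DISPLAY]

Gen: 0                       
···█···██·····█·······       
····██····████··█·█·█·       
█····█···█·█···█·█·█··       
█·██··█··█····█···█···       
··███·█·········███···       
···█████·····█····███·       
█···███···█··███·████·       
···██······█·██····██·       
··········█·██········       
···█······█···███████·       
·█··█····█·█·█···█·█·█       
·····█·█···█·█··█·█···       
                             
                             
                             
                             
                             
                             


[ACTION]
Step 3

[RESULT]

Gen: 3                       
·······█·█······███···       
··███··█·█······██·██·       
·█·███··█·········███·       
···················█··       
·██···········█·······       
··█···········█·······       
···██·········██······       
··█···········██·█···█       
··█··█···█··█······█··       
···██····████····█··█·       
·········█·██··██·█···       
······················       
                             
                             
                             
                             
                             
                             


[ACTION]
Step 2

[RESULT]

Gen: 5                       
······█··········█·█··       
····█████·······█·██··       
··██·█·██········██·█·       
·█·██·············██··       
█··················█··       
·············██·······       
············█···█·····       
·██·█···········█·····       
··█·██··██··█·····█···       
···██···███··█·█···█··       
········██······█·····       
······················       
                             
                             
                             
                             
                             
                             


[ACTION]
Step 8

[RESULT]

Gen: 13                      
···················██·       
·················█··█·       
··██············█····█       
·█··█···········█···█·       
··█·██··········█···█·       
··█··█···········█·█··       
···███············█···       
··█·██··███···········       
···██······██·········       
······█·····█·········       
···█·███···██·········       
····█···███···········       
                             
                             
                             
                             
                             
                             


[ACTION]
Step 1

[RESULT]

Gen: 14                      
···················██·       
···················███       
··██············██··██       
·█··██·········███··██       
·██·██··········██·██·       
··█···█··········███··       
··█···█··█········█···       
··█······███··········       
···██····████·········       
···█··██·····█········       
····█████████·········       
····████████··········       
                             
                             
                             
                             
                             
                             


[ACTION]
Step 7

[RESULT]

Gen: 21                      
··███············█····       
··█·█··········██·██··       
······█······██·█··█··       
·······█·····███·██·█·       
·············█······█·       
·█···············██·██       
·███·██········██·····       
··██·█·····███··█··█··       
·········█·███········       
·········██···█··██···       
··········████········       
···········██·········       
                             
                             
                             
                             
                             
                             


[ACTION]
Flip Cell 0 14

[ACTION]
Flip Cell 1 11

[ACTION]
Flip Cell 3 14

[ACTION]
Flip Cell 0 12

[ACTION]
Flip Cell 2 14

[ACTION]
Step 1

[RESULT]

Gen: 22                      
··█·█··········████···       
··█·██······█████·██··       
············█·······█·       
············██··███·█·       
··············█·█···█·       
·█··············██·███       
·█·█·██·····█··██·███·       
·█·█·██···██·████·····       
·········█····█··██···       
·········█····█·······       
·········█···█········       
··········█··█········       
                             
                             
                             
                             
                             
                             
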